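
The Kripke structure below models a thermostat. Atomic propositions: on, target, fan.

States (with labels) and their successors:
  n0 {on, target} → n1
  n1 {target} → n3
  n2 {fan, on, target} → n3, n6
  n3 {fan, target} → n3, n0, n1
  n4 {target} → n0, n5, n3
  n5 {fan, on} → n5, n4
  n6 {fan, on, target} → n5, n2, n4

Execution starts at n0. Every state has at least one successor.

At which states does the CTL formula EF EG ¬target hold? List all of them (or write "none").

{n2, n4, n5, n6}

States satisfying EG ¬target: {n5}.
States satisfying EF EG ¬target: {n2, n4, n5, n6}.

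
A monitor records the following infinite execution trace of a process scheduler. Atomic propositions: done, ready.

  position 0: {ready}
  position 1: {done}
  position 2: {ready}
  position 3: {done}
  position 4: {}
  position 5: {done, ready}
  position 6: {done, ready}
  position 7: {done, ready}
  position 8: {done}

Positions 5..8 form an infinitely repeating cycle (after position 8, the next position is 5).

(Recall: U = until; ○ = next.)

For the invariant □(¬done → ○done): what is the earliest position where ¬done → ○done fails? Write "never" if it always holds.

never

¬done → ○done holds at every position 0..8, and those are all the positions the trace ever visits, so the invariant □(¬done → ○done) is never violated.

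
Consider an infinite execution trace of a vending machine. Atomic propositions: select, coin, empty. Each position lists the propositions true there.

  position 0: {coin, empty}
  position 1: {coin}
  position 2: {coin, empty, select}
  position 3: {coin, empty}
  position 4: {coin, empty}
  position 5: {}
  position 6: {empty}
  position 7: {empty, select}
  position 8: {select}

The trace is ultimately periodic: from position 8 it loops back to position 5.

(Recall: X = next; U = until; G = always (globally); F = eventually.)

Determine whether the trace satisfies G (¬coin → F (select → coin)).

Yes

¬coin → F (select → coin) holds at every position 0..8, and those are all positions ever visited, so G (¬coin → F (select → coin)) holds.
Positions where ¬coin holds: 5, 6, 7, 8.
Check F (select → coin) at each: 5→ok, 6→ok, 7→ok, 8→ok.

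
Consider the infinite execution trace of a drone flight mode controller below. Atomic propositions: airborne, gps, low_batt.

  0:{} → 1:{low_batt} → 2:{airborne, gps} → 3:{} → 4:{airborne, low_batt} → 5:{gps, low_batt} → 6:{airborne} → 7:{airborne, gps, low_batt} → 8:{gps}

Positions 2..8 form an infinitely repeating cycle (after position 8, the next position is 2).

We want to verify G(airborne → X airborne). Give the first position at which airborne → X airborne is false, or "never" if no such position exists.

2

Check airborne → X airborne at each position in order: 0 ✓, 1 ✓.
At position 2 the labels are {airborne, gps} and the next position 3 has {}, so airborne → X airborne is false there. This is the first violation.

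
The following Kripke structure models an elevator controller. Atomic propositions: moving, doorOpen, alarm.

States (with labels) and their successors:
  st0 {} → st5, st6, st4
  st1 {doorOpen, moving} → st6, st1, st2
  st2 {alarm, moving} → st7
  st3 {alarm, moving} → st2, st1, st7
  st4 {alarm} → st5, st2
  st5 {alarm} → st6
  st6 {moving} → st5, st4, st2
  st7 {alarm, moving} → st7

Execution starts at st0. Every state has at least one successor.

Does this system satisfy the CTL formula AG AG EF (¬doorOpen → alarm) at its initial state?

Satisfied

States satisfying AG EF (¬doorOpen → alarm): {st0, st1, st2, st3, st4, st5, st6, st7}.
States satisfying AG AG EF (¬doorOpen → alarm): {st0, st1, st2, st3, st4, st5, st6, st7}.
Every state reachable from st0 satisfies AG EF (¬doorOpen → alarm).
st0 ∈ Sat(AG AG EF (¬doorOpen → alarm)).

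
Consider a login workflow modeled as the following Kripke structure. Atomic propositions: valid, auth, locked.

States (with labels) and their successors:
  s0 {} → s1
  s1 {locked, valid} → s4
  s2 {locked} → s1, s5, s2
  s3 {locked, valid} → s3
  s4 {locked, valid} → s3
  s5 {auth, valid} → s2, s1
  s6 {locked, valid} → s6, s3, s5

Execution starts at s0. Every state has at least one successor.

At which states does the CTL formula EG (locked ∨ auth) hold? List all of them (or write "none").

{s1, s2, s3, s4, s5, s6}

States satisfying locked ∨ auth: {s1, s2, s3, s4, s5, s6}.
States satisfying EG (locked ∨ auth): {s1, s2, s3, s4, s5, s6}.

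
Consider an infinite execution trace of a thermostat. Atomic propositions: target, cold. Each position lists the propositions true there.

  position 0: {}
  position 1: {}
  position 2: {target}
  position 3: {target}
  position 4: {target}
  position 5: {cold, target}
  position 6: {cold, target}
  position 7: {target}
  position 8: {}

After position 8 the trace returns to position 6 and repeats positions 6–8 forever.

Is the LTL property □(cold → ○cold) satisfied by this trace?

Violated

cold → ○cold must hold at every position from 0 onward. It fails at position 6, so □(cold → ○cold) is false.
Positions where cold holds: 5, 6.
Check ○cold at each: 5→ok, 6→fails.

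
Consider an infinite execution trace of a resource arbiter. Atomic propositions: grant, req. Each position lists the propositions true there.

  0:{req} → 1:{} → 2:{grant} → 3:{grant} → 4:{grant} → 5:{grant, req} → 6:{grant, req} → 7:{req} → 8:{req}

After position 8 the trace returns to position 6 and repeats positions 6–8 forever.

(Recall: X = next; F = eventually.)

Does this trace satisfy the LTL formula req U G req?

Does not hold

Walking from position 0: at position 1, G req has not yet held and req fails, so req U G req is false.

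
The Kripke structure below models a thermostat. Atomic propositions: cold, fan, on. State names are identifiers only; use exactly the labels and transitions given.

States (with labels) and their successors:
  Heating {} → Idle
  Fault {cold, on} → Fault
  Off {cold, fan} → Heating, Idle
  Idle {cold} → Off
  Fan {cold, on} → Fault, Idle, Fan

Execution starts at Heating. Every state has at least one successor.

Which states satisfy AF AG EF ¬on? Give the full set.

States satisfying AG EF ¬on: {Heating, Off, Idle}.
States satisfying AF AG EF ¬on: {Heating, Off, Idle}.

{Heating, Off, Idle}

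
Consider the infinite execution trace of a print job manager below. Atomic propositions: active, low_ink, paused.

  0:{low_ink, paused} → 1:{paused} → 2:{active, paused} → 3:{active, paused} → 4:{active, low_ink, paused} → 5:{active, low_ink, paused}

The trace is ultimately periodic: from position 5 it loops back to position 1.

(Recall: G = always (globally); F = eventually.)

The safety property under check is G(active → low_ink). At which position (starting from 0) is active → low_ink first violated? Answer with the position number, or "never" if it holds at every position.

2

Check active → low_ink at each position in order: 0 ✓, 1 ✓.
At position 2 the labels are {active, paused}, so active → low_ink is false there. This is the first violation.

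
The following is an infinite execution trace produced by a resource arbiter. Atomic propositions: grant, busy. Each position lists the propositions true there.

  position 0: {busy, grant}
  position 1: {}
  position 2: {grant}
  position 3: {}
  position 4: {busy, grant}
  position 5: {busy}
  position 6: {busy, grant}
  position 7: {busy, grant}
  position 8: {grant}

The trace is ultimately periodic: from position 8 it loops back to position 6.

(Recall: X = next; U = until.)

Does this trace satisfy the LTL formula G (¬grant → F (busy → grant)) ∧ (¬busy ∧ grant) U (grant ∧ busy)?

¬grant → F (busy → grant) holds at every position 0..8, and those are all positions ever visited, so G (¬grant → F (busy → grant)) holds.
Positions where ¬grant holds: 1, 3, 5.
Check F (busy → grant) at each: 1→ok, 3→ok, 5→ok.
Walking from position 0: grant ∧ busy first holds at position 0, and ¬busy ∧ grant holds at every earlier position along the way, so (¬busy ∧ grant) U (grant ∧ busy) holds.
At position 0: G (¬grant → F (busy → grant)) is true; (¬busy ∧ grant) U (grant ∧ busy) is true; so G (¬grant → F (busy → grant)) ∧ (¬busy ∧ grant) U (grant ∧ busy) is true.

Satisfied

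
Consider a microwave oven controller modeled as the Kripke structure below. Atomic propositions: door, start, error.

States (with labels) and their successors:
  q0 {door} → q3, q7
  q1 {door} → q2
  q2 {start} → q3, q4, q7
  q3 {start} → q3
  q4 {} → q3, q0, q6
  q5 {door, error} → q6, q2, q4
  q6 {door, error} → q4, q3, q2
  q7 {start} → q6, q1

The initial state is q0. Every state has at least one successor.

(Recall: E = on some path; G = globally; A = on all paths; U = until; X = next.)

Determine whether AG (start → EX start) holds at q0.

States satisfying start → EX start: {q0, q1, q2, q3, q4, q5, q6}.
States satisfying AG (start → EX start): {q3}.
q7 is reachable from q0 and violates start → EX start, so AG fails at q0.
q0 ∉ Sat(AG (start → EX start)).

Violated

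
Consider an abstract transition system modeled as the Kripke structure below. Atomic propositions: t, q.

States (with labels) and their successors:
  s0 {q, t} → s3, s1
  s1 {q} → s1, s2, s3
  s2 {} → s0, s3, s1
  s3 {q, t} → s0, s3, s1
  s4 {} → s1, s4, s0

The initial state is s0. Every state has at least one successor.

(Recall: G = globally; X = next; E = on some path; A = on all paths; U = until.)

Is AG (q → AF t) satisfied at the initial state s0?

States satisfying q → AF t: {s0, s2, s3, s4}.
States satisfying AG (q → AF t): ∅.
s1 is reachable from s0 and violates q → AF t, so AG fails at s0.
s0 ∉ Sat(AG (q → AF t)).

Does not hold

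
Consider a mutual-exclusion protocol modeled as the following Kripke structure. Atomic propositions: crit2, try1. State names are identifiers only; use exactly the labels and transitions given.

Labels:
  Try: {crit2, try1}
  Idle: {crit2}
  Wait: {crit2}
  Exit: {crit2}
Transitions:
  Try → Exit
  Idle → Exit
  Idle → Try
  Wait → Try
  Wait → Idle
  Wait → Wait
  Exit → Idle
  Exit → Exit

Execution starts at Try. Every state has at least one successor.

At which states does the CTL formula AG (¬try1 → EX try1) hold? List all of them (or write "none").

States satisfying ¬try1 → EX try1: {Try, Idle, Wait}.
States satisfying AG (¬try1 → EX try1): ∅.

none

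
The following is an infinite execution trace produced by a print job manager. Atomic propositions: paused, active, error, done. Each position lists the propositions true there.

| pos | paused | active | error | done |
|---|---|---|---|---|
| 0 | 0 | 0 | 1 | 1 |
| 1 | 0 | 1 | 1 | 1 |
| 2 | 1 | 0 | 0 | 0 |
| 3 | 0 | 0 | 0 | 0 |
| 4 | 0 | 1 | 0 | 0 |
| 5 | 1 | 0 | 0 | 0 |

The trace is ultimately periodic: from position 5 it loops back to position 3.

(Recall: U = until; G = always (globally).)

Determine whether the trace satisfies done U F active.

Satisfied

Walking from position 0: F active first holds at position 0, and done holds at every earlier position along the way, so done U F active holds.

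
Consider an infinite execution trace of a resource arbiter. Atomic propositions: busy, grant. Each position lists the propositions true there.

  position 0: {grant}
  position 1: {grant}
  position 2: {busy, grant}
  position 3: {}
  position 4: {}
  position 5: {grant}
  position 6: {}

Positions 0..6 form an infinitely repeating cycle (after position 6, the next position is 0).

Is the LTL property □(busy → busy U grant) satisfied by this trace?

Holds

busy → busy U grant holds at every position 0..6, and those are all positions ever visited, so □(busy → busy U grant) holds.
Positions where busy holds: 2.
Check busy U grant at each: 2→ok.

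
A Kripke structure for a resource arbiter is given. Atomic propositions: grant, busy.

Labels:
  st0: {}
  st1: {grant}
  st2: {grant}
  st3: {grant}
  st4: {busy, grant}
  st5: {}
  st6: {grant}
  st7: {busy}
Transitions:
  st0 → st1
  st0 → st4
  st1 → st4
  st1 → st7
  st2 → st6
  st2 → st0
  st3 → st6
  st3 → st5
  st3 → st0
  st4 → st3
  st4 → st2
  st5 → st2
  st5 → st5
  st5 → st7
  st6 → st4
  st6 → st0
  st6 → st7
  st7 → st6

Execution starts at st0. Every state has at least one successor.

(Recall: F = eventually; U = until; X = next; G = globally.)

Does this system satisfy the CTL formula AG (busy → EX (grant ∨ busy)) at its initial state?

States satisfying busy → EX (grant ∨ busy): {st0, st1, st2, st3, st4, st5, st6, st7}.
States satisfying AG (busy → EX (grant ∨ busy)): {st0, st1, st2, st3, st4, st5, st6, st7}.
Every state reachable from st0 satisfies busy → EX (grant ∨ busy).
st0 ∈ Sat(AG (busy → EX (grant ∨ busy))).

Holds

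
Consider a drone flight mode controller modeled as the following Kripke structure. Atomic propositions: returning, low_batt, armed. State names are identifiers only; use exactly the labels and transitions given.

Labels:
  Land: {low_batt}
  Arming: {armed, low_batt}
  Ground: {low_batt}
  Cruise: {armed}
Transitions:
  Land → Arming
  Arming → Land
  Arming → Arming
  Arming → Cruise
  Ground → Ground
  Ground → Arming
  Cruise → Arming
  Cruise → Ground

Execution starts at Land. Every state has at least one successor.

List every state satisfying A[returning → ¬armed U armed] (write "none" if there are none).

{Land, Arming, Cruise}

States satisfying returning → ¬armed: {Land, Arming, Ground, Cruise}.
States satisfying armed: {Arming, Cruise}.
States satisfying A[returning → ¬armed U armed]: {Land, Arming, Cruise}.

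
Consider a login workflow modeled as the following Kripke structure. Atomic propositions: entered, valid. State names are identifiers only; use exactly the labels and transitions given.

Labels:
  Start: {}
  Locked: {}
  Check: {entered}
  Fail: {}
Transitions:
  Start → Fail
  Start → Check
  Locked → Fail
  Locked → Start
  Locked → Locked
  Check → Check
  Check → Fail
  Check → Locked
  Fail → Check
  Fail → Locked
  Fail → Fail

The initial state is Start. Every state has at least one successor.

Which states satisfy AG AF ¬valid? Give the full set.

States satisfying AF ¬valid: {Start, Locked, Check, Fail}.
States satisfying AG AF ¬valid: {Start, Locked, Check, Fail}.

{Start, Locked, Check, Fail}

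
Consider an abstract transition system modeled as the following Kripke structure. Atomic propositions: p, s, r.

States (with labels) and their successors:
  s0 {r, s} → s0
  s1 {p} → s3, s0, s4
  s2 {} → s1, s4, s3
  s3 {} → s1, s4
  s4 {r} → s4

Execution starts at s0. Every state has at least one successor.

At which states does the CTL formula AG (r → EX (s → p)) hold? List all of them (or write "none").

States satisfying r → EX (s → p): {s1, s2, s3, s4}.
States satisfying AG (r → EX (s → p)): {s4}.

{s4}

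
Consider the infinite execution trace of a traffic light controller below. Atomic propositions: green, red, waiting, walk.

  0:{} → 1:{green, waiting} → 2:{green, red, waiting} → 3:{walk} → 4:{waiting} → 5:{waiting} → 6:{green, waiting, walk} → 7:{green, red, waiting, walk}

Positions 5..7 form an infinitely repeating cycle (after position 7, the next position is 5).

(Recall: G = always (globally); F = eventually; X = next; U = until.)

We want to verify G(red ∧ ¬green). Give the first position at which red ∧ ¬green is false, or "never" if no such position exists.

At position 0 the labels are {}, so red ∧ ¬green is false there. This is the first violation.

0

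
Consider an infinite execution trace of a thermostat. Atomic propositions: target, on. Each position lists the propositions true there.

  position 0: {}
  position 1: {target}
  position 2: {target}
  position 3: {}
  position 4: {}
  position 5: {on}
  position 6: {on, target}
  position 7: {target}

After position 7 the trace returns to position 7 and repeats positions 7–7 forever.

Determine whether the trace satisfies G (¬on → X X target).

No

¬on → X X target must hold at every position from 0 onward. It fails at position 1, so G (¬on → X X target) is false.
Positions where ¬on holds: 0, 1, 2, 3, 4, 7.
Check X X target at each: 0→ok, 1→fails, 2→fails, 3→fails, 4→ok, 7→ok.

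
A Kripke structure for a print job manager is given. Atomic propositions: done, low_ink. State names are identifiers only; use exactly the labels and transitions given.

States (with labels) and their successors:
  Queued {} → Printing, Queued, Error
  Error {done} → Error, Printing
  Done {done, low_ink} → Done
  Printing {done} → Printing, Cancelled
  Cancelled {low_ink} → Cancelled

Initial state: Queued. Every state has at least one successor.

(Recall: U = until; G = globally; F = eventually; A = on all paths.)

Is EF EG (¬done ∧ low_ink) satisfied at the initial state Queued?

Holds

States satisfying EG (¬done ∧ low_ink): {Cancelled}.
States satisfying EF EG (¬done ∧ low_ink): {Queued, Error, Printing, Cancelled}.
Some path from Queued reaches a state where EG (¬done ∧ low_ink) holds.
Queued ∈ Sat(EF EG (¬done ∧ low_ink)).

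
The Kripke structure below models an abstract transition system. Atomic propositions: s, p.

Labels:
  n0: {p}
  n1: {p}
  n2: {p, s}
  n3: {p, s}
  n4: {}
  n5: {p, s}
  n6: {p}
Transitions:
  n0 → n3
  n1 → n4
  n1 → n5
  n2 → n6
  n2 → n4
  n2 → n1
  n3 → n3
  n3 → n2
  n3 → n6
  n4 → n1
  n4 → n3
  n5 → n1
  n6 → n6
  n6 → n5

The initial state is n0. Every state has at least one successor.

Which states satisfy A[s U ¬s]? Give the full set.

{n0, n1, n2, n4, n5, n6}

States satisfying s: {n2, n3, n5}.
States satisfying ¬s: {n0, n1, n4, n6}.
States satisfying A[s U ¬s]: {n0, n1, n2, n4, n5, n6}.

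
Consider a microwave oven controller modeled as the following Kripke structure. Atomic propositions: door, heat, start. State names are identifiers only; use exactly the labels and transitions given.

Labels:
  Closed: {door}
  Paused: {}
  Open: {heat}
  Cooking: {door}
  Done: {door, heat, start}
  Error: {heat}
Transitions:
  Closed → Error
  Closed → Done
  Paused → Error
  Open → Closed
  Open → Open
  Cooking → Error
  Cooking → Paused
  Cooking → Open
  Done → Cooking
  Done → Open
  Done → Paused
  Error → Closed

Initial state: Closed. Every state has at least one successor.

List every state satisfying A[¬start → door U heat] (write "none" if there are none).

States satisfying ¬start → door: {Closed, Cooking, Done}.
States satisfying heat: {Open, Done, Error}.
States satisfying A[¬start → door U heat]: {Closed, Open, Done, Error}.

{Closed, Open, Done, Error}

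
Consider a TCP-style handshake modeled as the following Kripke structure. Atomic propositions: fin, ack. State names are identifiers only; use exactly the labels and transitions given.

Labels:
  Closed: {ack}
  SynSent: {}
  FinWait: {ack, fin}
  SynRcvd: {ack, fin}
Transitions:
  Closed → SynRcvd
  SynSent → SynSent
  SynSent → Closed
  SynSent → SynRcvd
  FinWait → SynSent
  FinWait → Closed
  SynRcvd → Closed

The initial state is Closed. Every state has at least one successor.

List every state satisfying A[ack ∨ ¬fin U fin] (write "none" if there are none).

States satisfying ack ∨ ¬fin: {Closed, SynSent, FinWait, SynRcvd}.
States satisfying fin: {FinWait, SynRcvd}.
States satisfying A[ack ∨ ¬fin U fin]: {Closed, FinWait, SynRcvd}.

{Closed, FinWait, SynRcvd}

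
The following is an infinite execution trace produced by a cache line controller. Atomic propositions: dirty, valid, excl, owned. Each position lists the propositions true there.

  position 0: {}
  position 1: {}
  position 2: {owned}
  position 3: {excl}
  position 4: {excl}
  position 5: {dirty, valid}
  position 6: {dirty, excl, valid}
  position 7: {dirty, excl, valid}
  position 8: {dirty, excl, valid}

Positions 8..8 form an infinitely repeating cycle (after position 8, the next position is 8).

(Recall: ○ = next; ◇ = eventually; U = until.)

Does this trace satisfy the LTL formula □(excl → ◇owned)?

Does not hold

excl → ◇owned must hold at every position from 0 onward. It fails at position 3, so □(excl → ◇owned) is false.
Positions where excl holds: 3, 4, 6, 7, 8.
Check ◇owned at each: 3→fails, 4→fails, 6→fails, 7→fails, 8→fails.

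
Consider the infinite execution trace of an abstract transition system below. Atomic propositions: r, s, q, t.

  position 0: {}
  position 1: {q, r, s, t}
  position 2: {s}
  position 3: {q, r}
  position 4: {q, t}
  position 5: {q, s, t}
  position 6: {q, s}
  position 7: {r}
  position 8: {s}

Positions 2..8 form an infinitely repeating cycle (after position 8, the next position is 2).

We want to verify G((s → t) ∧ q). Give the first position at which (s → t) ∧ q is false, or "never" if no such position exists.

0

At position 0 the labels are {}, so (s → t) ∧ q is false there. This is the first violation.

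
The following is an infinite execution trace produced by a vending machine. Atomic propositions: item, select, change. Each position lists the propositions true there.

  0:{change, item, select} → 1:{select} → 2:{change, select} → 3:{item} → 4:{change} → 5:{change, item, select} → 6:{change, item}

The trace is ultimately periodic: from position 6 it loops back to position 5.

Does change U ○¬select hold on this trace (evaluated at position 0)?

Walking from position 0: at position 1, ○¬select has not yet held and change fails, so change U ○¬select is false.

No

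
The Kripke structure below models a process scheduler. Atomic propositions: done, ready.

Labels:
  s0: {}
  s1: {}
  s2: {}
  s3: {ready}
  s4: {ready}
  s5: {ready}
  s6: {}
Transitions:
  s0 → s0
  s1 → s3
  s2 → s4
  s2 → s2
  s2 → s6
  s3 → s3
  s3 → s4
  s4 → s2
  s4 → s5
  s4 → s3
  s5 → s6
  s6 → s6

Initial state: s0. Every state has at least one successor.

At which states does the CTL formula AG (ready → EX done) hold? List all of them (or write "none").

States satisfying ready → EX done: {s0, s1, s2, s6}.
States satisfying AG (ready → EX done): {s0, s6}.

{s0, s6}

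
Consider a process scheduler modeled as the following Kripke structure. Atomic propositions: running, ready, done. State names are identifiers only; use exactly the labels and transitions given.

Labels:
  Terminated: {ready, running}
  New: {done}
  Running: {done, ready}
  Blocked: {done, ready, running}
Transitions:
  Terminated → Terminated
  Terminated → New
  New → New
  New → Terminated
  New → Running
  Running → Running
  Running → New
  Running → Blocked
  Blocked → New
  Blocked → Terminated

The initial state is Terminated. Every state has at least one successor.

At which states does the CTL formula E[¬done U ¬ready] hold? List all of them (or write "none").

States satisfying ¬done: {Terminated}.
States satisfying ¬ready: {New}.
States satisfying E[¬done U ¬ready]: {Terminated, New}.

{Terminated, New}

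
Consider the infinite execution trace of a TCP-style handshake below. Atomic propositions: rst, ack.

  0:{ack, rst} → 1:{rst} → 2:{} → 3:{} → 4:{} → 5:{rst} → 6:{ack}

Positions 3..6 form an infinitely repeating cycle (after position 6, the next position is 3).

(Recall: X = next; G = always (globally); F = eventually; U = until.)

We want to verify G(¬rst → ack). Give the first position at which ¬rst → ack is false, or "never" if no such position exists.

Check ¬rst → ack at each position in order: 0 ✓, 1 ✓.
At position 2 the labels are {}, so ¬rst → ack is false there. This is the first violation.

2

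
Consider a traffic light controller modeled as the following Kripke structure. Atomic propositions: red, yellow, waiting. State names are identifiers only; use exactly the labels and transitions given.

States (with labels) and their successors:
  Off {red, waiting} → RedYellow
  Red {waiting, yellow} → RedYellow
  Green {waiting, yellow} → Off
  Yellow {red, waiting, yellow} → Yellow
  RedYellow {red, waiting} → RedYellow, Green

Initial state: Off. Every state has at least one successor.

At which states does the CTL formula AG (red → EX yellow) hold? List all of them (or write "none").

States satisfying red → EX yellow: {Red, Green, Yellow, RedYellow}.
States satisfying AG (red → EX yellow): {Yellow}.

{Yellow}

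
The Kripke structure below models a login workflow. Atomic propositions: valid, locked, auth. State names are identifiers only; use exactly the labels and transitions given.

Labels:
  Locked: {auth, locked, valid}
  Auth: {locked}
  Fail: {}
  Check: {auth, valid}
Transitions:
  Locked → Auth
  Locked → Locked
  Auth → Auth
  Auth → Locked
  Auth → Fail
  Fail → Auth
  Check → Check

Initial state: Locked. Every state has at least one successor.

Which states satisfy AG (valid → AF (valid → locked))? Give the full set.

States satisfying valid → AF (valid → locked): {Locked, Auth, Fail}.
States satisfying AG (valid → AF (valid → locked)): {Locked, Auth, Fail}.

{Locked, Auth, Fail}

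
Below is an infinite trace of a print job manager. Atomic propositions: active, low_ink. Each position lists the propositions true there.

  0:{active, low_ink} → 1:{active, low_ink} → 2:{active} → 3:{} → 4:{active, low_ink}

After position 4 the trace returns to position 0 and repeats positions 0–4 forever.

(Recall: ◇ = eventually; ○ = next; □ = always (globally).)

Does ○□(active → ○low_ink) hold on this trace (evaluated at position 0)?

Violated

The position after 0 is 1; □(active → ○low_ink) is false there.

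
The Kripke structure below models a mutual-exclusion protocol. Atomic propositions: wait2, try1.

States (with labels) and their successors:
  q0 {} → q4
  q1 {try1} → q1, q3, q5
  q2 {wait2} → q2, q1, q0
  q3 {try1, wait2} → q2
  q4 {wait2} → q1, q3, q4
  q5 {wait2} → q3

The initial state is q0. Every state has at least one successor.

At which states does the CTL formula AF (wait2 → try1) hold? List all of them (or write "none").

States satisfying wait2 → try1: {q0, q1, q3}.
States satisfying AF (wait2 → try1): {q0, q1, q3, q5}.

{q0, q1, q3, q5}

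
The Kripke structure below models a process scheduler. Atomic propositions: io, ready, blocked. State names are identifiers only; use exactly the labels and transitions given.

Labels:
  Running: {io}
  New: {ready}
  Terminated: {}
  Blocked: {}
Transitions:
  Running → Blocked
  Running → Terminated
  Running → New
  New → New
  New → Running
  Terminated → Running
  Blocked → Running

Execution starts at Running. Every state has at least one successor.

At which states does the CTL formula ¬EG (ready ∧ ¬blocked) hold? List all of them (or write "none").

{Running, Terminated, Blocked}

States satisfying ready ∧ ¬blocked: {New}.
States satisfying EG (ready ∧ ¬blocked): {New}.
States satisfying ¬EG (ready ∧ ¬blocked): {Running, Terminated, Blocked}.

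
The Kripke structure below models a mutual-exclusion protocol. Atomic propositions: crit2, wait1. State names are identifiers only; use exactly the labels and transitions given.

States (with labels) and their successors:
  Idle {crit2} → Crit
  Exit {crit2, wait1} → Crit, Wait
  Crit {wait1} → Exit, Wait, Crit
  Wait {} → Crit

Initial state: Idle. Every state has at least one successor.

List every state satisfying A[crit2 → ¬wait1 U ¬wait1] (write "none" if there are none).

{Idle, Wait}

States satisfying crit2 → ¬wait1: {Idle, Crit, Wait}.
States satisfying ¬wait1: {Idle, Wait}.
States satisfying A[crit2 → ¬wait1 U ¬wait1]: {Idle, Wait}.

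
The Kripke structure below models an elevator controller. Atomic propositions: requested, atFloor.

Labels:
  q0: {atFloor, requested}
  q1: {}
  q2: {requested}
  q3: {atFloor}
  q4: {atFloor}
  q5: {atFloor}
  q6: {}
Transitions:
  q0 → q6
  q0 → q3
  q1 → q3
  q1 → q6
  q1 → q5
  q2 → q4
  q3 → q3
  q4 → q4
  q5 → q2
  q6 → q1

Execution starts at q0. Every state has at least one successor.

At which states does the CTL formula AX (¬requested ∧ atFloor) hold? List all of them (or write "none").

{q2, q3, q4}

States satisfying ¬requested ∧ atFloor: {q3, q4, q5}.
States satisfying AX (¬requested ∧ atFloor): {q2, q3, q4}.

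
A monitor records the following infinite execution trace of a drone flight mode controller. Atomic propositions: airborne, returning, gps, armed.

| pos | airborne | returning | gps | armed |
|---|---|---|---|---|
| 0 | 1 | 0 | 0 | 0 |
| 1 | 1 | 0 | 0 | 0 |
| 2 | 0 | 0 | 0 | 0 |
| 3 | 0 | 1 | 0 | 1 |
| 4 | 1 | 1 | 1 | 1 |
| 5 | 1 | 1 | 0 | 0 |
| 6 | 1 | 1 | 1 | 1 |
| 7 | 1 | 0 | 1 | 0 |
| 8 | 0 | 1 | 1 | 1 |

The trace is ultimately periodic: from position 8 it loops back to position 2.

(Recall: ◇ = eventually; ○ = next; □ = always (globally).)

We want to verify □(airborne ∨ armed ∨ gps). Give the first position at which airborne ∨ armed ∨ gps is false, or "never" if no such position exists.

2

Check airborne ∨ armed ∨ gps at each position in order: 0 ✓, 1 ✓.
At position 2 the labels are {}, so airborne ∨ armed ∨ gps is false there. This is the first violation.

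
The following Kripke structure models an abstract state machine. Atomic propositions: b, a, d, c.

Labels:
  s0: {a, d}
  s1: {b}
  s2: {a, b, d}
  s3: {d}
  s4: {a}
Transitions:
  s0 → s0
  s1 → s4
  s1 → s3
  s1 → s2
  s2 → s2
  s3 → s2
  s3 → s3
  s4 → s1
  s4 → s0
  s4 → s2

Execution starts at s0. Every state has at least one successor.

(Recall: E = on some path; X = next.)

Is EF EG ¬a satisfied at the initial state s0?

States satisfying EG ¬a: {s1, s3}.
States satisfying EF EG ¬a: {s1, s3, s4}.
No suitable path/successor from s0 witnesses the formula.
s0 ∉ Sat(EF EG ¬a).

No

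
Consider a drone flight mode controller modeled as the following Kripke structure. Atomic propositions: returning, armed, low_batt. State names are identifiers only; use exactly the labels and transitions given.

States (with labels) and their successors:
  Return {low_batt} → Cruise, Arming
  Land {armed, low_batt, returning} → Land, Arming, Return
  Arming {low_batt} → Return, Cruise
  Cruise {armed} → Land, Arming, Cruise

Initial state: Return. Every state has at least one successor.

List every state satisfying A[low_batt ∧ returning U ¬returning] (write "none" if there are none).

{Return, Arming, Cruise}

States satisfying low_batt ∧ returning: {Land}.
States satisfying ¬returning: {Return, Arming, Cruise}.
States satisfying A[low_batt ∧ returning U ¬returning]: {Return, Arming, Cruise}.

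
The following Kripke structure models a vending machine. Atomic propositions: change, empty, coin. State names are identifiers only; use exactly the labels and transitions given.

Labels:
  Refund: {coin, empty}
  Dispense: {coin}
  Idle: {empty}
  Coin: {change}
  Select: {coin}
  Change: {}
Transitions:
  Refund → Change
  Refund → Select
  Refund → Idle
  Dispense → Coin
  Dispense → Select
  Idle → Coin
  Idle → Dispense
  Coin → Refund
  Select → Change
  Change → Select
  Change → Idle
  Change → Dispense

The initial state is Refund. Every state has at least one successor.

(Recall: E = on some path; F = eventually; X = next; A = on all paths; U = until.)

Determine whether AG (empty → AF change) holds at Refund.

States satisfying empty → AF change: {Dispense, Coin, Select, Change}.
States satisfying AG (empty → AF change): ∅.
Idle is reachable from Refund and violates empty → AF change, so AG fails at Refund.
Refund ∉ Sat(AG (empty → AF change)).

Does not hold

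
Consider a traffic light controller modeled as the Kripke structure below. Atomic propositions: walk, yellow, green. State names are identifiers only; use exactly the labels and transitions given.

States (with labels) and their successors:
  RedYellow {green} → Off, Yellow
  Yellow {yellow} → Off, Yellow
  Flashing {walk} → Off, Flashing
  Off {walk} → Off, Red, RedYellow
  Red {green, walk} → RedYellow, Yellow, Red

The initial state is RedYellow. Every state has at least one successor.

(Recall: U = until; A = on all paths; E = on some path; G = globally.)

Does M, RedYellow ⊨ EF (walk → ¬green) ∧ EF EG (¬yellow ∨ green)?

Holds

States satisfying walk → ¬green: {RedYellow, Yellow, Flashing, Off}.
States satisfying EF (walk → ¬green): {RedYellow, Yellow, Flashing, Off, Red}.
States satisfying EG (¬yellow ∨ green): {RedYellow, Flashing, Off, Red}.
States satisfying EF EG (¬yellow ∨ green): {RedYellow, Yellow, Flashing, Off, Red}.
States satisfying EF (walk → ¬green) ∧ EF EG (¬yellow ∨ green): {RedYellow, Yellow, Flashing, Off, Red}.
RedYellow ∈ Sat(EF (walk → ¬green) ∧ EF EG (¬yellow ∨ green)).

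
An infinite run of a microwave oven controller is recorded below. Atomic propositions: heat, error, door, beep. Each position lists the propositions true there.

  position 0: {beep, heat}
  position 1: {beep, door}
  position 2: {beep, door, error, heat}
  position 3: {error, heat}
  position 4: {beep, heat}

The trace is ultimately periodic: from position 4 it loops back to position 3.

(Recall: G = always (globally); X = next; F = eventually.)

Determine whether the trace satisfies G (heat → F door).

Violated

heat → F door must hold at every position from 0 onward. It fails at position 3, so G (heat → F door) is false.
Positions where heat holds: 0, 2, 3, 4.
Check F door at each: 0→ok, 2→ok, 3→fails, 4→fails.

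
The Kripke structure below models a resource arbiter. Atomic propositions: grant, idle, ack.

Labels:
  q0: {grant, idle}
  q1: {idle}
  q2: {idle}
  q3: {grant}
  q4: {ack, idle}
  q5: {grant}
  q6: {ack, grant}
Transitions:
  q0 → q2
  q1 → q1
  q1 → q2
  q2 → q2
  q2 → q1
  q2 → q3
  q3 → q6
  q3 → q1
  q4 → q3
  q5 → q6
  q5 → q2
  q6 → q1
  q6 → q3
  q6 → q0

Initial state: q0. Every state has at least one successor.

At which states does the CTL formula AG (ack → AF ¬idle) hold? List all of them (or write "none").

{q0, q1, q2, q3, q4, q5, q6}

States satisfying ack → AF ¬idle: {q0, q1, q2, q3, q4, q5, q6}.
States satisfying AG (ack → AF ¬idle): {q0, q1, q2, q3, q4, q5, q6}.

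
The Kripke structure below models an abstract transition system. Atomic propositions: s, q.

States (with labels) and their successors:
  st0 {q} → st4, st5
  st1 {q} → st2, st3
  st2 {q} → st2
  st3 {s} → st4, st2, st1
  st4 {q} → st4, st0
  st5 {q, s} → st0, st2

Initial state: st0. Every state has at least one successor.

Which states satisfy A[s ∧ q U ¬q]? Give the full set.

States satisfying s ∧ q: {st5}.
States satisfying ¬q: {st3}.
States satisfying A[s ∧ q U ¬q]: {st3}.

{st3}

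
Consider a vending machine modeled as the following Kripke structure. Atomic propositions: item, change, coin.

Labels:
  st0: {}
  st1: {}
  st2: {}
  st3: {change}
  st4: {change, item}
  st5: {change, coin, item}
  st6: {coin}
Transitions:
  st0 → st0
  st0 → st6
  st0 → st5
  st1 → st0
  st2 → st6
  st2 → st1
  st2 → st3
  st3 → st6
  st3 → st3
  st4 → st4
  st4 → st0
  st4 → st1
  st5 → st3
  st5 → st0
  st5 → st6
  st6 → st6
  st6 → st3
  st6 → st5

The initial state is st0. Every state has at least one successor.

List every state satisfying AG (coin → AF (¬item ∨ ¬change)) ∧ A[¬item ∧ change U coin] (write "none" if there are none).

{st5, st6}

States satisfying coin → AF (¬item ∨ ¬change): {st0, st1, st2, st3, st4, st5, st6}.
States satisfying AG (coin → AF (¬item ∨ ¬change)): {st0, st1, st2, st3, st4, st5, st6}.
States satisfying ¬item ∧ change: {st3}.
States satisfying coin: {st5, st6}.
States satisfying A[¬item ∧ change U coin]: {st5, st6}.
States satisfying AG (coin → AF (¬item ∨ ¬change)) ∧ A[¬item ∧ change U coin]: {st5, st6}.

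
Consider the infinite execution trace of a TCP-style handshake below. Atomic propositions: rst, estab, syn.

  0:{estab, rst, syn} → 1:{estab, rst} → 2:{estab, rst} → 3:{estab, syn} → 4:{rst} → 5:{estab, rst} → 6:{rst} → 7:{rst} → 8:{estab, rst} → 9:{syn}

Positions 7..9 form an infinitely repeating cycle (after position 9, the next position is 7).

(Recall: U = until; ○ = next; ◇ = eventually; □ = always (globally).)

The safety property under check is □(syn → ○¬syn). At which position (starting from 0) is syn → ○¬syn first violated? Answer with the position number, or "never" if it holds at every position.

never

syn → ○¬syn holds at every position 0..9, and those are all the positions the trace ever visits, so the invariant □(syn → ○¬syn) is never violated.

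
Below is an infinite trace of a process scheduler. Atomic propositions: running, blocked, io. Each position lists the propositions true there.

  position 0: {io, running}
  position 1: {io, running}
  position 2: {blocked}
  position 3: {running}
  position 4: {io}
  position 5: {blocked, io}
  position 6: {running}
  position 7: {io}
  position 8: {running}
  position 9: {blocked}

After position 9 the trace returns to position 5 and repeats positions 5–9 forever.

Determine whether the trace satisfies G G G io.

Does not hold

G G io must hold at every position from 0 onward. It fails at position 0, so G G G io is false.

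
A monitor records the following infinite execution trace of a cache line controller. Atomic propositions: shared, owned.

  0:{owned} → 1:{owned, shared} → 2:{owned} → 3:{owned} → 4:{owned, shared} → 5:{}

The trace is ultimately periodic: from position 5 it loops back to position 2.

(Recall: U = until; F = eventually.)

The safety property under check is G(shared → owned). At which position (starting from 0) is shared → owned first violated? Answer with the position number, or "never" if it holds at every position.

shared → owned holds at every position 0..5, and those are all the positions the trace ever visits, so the invariant G(shared → owned) is never violated.

never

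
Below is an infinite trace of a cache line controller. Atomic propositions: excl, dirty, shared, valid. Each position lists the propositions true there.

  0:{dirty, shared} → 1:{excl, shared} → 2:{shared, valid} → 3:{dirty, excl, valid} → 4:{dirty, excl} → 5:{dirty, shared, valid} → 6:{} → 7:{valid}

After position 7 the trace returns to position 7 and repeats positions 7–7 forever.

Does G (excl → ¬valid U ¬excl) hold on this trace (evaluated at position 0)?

excl → ¬valid U ¬excl must hold at every position from 0 onward. It fails at position 3, so G (excl → ¬valid U ¬excl) is false.
Positions where excl holds: 1, 3, 4.
Check ¬valid U ¬excl at each: 1→ok, 3→fails, 4→ok.

Does not hold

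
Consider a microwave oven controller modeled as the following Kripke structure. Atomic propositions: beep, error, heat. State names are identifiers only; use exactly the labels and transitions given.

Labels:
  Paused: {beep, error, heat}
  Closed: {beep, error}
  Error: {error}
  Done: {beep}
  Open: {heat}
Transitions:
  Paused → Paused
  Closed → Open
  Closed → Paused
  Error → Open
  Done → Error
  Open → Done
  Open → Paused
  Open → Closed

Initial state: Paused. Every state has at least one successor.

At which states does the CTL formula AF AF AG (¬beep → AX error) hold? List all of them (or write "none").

States satisfying AF AG (¬beep → AX error): {Paused}.
States satisfying AF AF AG (¬beep → AX error): {Paused}.

{Paused}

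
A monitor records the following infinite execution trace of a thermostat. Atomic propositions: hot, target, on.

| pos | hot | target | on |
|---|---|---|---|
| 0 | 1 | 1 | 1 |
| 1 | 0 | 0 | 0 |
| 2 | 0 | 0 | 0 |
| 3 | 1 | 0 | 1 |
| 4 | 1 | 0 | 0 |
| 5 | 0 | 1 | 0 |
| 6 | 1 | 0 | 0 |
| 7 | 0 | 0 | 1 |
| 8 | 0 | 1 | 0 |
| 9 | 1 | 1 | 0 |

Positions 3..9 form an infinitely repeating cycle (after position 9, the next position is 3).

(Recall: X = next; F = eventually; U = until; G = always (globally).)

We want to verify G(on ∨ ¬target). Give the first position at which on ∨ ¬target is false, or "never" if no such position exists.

Check on ∨ ¬target at each position in order: 0 ✓, 1 ✓, 2 ✓, 3 ✓, 4 ✓.
At position 5 the labels are {target}, so on ∨ ¬target is false there. This is the first violation.

5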